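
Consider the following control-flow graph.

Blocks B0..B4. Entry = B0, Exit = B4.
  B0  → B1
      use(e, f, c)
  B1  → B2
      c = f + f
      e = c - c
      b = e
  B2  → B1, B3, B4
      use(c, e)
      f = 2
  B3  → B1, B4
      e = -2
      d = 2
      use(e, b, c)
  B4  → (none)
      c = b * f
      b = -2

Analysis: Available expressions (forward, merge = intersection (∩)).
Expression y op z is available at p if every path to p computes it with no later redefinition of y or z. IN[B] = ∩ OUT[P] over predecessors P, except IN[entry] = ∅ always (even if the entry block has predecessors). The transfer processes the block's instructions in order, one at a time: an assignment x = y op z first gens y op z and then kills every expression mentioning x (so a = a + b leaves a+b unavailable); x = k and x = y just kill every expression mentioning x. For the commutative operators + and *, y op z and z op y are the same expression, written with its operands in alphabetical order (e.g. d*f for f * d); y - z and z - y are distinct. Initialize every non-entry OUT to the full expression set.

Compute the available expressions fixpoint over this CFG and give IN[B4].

Answer: {c-c}

Derivation:
Per-block solution:
  B0:   IN={}   OUT={}
  B1:   IN={}   OUT={c-c, f+f}
  B2:   IN={c-c, f+f}   OUT={c-c}
  B3:   IN={c-c}   OUT={c-c}
  B4:   IN={c-c}   OUT={}

Merge at B4: IN[B4] = OUT[B2] ∩ OUT[B3] = {c-c}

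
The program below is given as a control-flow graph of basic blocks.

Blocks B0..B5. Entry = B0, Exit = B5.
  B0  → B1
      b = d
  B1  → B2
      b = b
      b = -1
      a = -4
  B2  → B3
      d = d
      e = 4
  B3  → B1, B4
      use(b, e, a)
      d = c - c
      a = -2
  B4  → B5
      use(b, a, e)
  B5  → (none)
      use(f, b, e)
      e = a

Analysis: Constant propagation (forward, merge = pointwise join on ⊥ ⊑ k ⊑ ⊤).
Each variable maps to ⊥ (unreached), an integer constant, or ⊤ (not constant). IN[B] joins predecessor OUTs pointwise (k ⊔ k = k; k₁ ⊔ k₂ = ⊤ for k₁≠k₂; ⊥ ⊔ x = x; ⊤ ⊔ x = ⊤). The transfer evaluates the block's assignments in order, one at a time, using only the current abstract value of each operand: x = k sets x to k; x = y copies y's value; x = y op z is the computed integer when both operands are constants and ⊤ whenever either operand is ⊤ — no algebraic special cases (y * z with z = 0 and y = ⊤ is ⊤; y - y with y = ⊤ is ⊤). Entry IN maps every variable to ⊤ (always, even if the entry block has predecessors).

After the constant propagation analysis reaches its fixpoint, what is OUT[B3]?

Per-block solution:
  B0:  IN=(all ⊤)  OUT=(all ⊤)
  B1:  IN=(all ⊤)  OUT={a:-4, b:-1; rest ⊤}
  B2:  IN={a:-4, b:-1; rest ⊤}  OUT={a:-4, b:-1, e:4; rest ⊤}
  B3:  IN={a:-4, b:-1, e:4; rest ⊤}  OUT={a:-2, b:-1, e:4; rest ⊤}
  B4:  IN={a:-2, b:-1, e:4; rest ⊤}  OUT={a:-2, b:-1, e:4; rest ⊤}
  B5:  IN={a:-2, b:-1, e:4; rest ⊤}  OUT={a:-2, b:-1, e:-2; rest ⊤}

Merge at B3: IN[B3] = OUT[B2] = {a: -4, b: -1, c: ⊤, d: ⊤, e: 4, f: ⊤}
Applying B3's transfer function to that IN value gives OUT[B3] (row B3 above).

Answer: {a: -2, b: -1, c: ⊤, d: ⊤, e: 4, f: ⊤}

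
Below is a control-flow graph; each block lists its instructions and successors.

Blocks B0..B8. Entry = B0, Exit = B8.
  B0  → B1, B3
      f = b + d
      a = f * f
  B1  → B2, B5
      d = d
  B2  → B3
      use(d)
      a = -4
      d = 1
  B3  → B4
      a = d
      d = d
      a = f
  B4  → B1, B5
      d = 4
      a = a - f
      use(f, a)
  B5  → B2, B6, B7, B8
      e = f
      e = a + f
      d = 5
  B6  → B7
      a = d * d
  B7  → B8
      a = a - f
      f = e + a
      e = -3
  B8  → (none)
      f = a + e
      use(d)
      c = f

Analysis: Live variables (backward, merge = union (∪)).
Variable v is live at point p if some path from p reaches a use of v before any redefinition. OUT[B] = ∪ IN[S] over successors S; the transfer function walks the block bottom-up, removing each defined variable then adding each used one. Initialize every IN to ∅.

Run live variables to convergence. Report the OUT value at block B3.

Fixpoint table:
  B0: | IN={b, d} | OUT={a, d, f}
  B1: | IN={a, d, f} | OUT={a, d, f}
  B2: | IN={d, f} | OUT={d, f}
  B3: | IN={d, f} | OUT={a, f}
  B4: | IN={a, f} | OUT={a, d, f}
  B5: | IN={a, f} | OUT={a, d, e, f}
  B6: | IN={d, e, f} | OUT={a, d, e, f}
  B7: | IN={a, d, e, f} | OUT={a, d, e}
  B8: | IN={a, d, e} | OUT={}

Merge at B3: OUT[B3] = IN[B4] = {a, f}

Answer: {a, f}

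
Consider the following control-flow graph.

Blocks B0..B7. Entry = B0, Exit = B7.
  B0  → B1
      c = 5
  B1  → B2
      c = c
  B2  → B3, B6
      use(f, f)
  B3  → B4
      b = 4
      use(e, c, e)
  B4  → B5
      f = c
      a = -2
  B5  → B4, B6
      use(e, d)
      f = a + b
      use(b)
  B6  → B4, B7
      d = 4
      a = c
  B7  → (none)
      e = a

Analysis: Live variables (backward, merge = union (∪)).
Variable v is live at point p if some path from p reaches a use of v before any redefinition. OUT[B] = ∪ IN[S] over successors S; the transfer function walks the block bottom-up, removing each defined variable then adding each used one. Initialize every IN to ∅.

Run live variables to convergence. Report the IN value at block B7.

Answer: {a}

Trace:
Fixpoint table:
  B0:  IN={b, d, e, f}  OUT={b, c, d, e, f}
  B1:  IN={b, c, d, e, f}  OUT={b, c, d, e, f}
  B2:  IN={b, c, d, e, f}  OUT={b, c, d, e}
  B3:  IN={c, d, e}  OUT={b, c, d, e}
  B4:  IN={b, c, d, e}  OUT={a, b, c, d, e}
  B5:  IN={a, b, c, d, e}  OUT={b, c, d, e}
  B6:  IN={b, c, e}  OUT={a, b, c, d, e}
  B7:  IN={a}  OUT={}

B7 is the boundary node: OUT[B7] = {}
Applying B7's transfer function to that OUT value gives IN[B7] (row B7 above).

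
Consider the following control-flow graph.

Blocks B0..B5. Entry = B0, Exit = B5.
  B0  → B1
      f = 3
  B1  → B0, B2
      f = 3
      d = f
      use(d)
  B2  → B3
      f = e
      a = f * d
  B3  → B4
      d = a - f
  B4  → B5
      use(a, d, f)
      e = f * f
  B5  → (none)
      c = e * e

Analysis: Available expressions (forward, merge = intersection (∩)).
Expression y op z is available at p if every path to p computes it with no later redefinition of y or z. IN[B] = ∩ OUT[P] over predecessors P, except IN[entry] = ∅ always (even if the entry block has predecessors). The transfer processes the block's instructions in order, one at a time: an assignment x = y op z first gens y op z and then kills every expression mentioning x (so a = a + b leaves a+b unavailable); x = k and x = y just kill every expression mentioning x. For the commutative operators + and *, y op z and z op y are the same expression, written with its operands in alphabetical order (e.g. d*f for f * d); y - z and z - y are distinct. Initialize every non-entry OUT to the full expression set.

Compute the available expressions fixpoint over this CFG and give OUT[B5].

Answer: {a-f, e*e, f*f}

Working:
Fixpoint table:
  B0:   IN={}   OUT={}
  B1:   IN={}   OUT={}
  B2:   IN={}   OUT={d*f}
  B3:   IN={d*f}   OUT={a-f}
  B4:   IN={a-f}   OUT={a-f, f*f}
  B5:   IN={a-f, f*f}   OUT={a-f, e*e, f*f}

Merge at B5: IN[B5] = OUT[B4] = {a-f, f*f}
Applying B5's transfer function to that IN value gives OUT[B5] (row B5 above).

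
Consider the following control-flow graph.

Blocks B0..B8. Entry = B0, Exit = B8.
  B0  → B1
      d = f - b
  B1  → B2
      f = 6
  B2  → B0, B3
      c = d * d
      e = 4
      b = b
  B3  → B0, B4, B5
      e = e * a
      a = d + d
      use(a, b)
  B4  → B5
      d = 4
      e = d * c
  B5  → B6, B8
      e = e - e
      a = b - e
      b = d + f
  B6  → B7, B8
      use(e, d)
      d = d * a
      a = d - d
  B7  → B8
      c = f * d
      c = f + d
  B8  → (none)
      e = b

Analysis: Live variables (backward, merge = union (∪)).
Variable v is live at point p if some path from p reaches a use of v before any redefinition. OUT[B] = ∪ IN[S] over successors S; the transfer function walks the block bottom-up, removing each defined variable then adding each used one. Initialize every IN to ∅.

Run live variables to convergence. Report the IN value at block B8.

Fixpoint table:
  B0:  IN={a, b, f}  OUT={a, b, d}
  B1:  IN={a, b, d}  OUT={a, b, d, f}
  B2:  IN={a, b, d, f}  OUT={a, b, c, d, e, f}
  B3:  IN={a, b, c, d, e, f}  OUT={a, b, c, d, e, f}
  B4:  IN={b, c, f}  OUT={b, d, e, f}
  B5:  IN={b, d, e, f}  OUT={a, b, d, e, f}
  B6:  IN={a, b, d, e, f}  OUT={b, d, f}
  B7:  IN={b, d, f}  OUT={b}
  B8:  IN={b}  OUT={}

B8 is the boundary node: OUT[B8] = {}
Applying B8's transfer function to that OUT value gives IN[B8] (row B8 above).

Answer: {b}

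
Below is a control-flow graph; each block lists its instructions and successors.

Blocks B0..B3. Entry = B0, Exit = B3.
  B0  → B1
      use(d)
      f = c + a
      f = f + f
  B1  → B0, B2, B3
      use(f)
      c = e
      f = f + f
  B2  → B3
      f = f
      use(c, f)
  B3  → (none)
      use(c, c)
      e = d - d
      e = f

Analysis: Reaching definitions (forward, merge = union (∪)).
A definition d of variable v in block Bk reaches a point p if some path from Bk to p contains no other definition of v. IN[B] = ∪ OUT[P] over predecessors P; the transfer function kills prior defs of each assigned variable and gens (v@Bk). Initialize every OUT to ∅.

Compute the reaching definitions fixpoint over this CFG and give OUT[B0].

Answer: {c@B1, f@B0}

Working:
Fixpoint table:
  B0:  IN={c@B1, f@B1}  OUT={c@B1, f@B0}
  B1:  IN={c@B1, f@B0}  OUT={c@B1, f@B1}
  B2:  IN={c@B1, f@B1}  OUT={c@B1, f@B2}
  B3:  IN={c@B1, f@B1, f@B2}  OUT={c@B1, e@B3, f@B1, f@B2}

Merge at B0 (entry node, so the boundary value {} is joined with the incoming edge(s)): IN[B0] = {} ⊔ OUT[B1] = {c@B1, f@B1}
Applying B0's transfer function to that IN value gives OUT[B0] (row B0 above).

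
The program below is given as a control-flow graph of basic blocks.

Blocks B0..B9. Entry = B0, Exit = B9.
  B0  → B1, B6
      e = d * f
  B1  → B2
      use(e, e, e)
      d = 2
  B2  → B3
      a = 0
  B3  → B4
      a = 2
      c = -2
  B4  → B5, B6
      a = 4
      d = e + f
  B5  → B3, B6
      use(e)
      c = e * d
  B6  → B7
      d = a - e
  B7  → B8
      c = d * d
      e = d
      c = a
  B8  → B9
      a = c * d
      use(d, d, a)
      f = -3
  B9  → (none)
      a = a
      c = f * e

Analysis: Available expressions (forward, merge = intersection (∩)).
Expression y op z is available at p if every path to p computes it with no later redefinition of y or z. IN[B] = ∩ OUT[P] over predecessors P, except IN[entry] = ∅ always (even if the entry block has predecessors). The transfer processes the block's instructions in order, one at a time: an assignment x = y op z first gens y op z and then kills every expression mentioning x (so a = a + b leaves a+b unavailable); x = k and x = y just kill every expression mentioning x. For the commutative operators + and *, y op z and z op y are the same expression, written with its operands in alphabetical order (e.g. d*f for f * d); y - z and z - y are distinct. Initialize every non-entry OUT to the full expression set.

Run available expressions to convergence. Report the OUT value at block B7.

Answer: {d*d}

Trace:
Converged values:
  B0:   IN={}   OUT={d*f}
  B1:   IN={d*f}   OUT={}
  B2:   IN={}   OUT={}
  B3:   IN={}   OUT={}
  B4:   IN={}   OUT={e+f}
  B5:   IN={e+f}   OUT={d*e, e+f}
  B6:   IN={}   OUT={a-e}
  B7:   IN={a-e}   OUT={d*d}
  B8:   IN={d*d}   OUT={c*d, d*d}
  B9:   IN={c*d, d*d}   OUT={d*d, e*f}

Merge at B7: IN[B7] = OUT[B6] = {a-e}
Applying B7's transfer function to that IN value gives OUT[B7] (row B7 above).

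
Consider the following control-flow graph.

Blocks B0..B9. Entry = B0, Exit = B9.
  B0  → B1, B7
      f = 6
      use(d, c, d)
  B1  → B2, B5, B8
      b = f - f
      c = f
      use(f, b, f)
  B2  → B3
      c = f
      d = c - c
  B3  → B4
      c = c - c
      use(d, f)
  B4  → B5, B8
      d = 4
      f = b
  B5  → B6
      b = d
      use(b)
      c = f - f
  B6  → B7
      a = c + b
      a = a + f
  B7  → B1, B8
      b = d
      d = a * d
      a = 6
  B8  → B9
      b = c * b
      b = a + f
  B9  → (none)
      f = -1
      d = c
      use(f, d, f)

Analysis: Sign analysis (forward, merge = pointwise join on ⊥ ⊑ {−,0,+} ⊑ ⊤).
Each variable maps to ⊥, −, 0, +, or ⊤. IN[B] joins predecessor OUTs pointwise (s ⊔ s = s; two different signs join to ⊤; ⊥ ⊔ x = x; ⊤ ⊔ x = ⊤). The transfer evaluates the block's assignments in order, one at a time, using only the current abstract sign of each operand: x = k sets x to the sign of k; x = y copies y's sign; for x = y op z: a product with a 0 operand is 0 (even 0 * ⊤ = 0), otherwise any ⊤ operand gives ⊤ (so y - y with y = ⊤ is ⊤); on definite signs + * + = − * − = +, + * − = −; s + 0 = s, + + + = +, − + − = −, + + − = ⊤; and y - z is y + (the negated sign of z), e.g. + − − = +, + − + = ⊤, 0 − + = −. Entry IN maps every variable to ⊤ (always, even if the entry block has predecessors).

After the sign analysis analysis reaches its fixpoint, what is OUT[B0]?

Fixpoint table:
  B0:   IN=(all ⊤)   OUT={f:+; rest ⊤}
  B1:   IN=(all ⊤)   OUT=(all ⊤)
  B2:   IN=(all ⊤)   OUT=(all ⊤)
  B3:   IN=(all ⊤)   OUT=(all ⊤)
  B4:   IN=(all ⊤)   OUT={d:+; rest ⊤}
  B5:   IN=(all ⊤)   OUT=(all ⊤)
  B6:   IN=(all ⊤)   OUT=(all ⊤)
  B7:   IN=(all ⊤)   OUT={a:+; rest ⊤}
  B8:   IN=(all ⊤)   OUT=(all ⊤)
  B9:   IN=(all ⊤)   OUT={f:-; rest ⊤}

B0 is the boundary node: IN[B0] = {a: ⊤, b: ⊤, c: ⊤, d: ⊤, e: ⊤, f: ⊤}
Applying B0's transfer function to that IN value gives OUT[B0] (row B0 above).

Answer: {a: ⊤, b: ⊤, c: ⊤, d: ⊤, e: ⊤, f: +}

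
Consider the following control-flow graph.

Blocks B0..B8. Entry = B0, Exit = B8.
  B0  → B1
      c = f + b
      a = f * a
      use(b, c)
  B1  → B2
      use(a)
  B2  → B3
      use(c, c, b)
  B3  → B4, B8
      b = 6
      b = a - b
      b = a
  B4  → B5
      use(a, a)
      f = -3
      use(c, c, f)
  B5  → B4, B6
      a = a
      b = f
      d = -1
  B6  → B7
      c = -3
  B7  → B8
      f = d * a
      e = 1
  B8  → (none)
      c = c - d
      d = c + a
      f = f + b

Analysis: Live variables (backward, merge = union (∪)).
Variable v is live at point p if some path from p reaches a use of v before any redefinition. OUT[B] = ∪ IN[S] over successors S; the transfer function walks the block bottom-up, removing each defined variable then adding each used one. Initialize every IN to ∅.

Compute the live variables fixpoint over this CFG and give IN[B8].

Per-block solution:
  B0:  IN={a, b, d, f}  OUT={a, b, c, d, f}
  B1:  IN={a, b, c, d, f}  OUT={a, b, c, d, f}
  B2:  IN={a, b, c, d, f}  OUT={a, c, d, f}
  B3:  IN={a, c, d, f}  OUT={a, b, c, d, f}
  B4:  IN={a, c}  OUT={a, c, f}
  B5:  IN={a, c, f}  OUT={a, b, c, d}
  B6:  IN={a, b, d}  OUT={a, b, c, d}
  B7:  IN={a, b, c, d}  OUT={a, b, c, d, f}
  B8:  IN={a, b, c, d, f}  OUT={}

B8 is the boundary node: OUT[B8] = {}
Applying B8's transfer function to that OUT value gives IN[B8] (row B8 above).

Answer: {a, b, c, d, f}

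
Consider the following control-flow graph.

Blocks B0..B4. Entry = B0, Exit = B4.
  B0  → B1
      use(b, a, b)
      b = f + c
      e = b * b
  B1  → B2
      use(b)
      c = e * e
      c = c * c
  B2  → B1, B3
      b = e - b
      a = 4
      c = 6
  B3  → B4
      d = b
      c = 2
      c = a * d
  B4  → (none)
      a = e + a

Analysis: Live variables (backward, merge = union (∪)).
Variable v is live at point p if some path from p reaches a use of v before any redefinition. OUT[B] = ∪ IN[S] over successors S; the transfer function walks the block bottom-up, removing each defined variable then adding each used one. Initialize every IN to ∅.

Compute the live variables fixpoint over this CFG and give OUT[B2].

Answer: {a, b, e}

Working:
Converged values:
  B0:   IN={a, b, c, f}   OUT={b, e}
  B1:   IN={b, e}   OUT={b, e}
  B2:   IN={b, e}   OUT={a, b, e}
  B3:   IN={a, b, e}   OUT={a, e}
  B4:   IN={a, e}   OUT={}

Merge at B2: OUT[B2] = IN[B1] ⊔ IN[B3] = {a, b, e}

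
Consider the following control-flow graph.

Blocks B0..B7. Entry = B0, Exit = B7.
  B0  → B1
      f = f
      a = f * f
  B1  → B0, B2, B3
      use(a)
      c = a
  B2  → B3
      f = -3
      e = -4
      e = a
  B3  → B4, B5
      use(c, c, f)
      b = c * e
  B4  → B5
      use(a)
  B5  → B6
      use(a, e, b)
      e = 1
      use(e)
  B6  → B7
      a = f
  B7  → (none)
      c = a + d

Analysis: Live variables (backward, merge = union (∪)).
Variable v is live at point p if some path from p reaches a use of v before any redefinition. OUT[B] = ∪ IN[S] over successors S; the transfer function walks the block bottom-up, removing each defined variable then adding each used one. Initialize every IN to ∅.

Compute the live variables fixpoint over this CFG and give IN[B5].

Converged values:
  B0:  IN={d, e, f}  OUT={a, d, e, f}
  B1:  IN={a, d, e, f}  OUT={a, c, d, e, f}
  B2:  IN={a, c, d}  OUT={a, c, d, e, f}
  B3:  IN={a, c, d, e, f}  OUT={a, b, d, e, f}
  B4:  IN={a, b, d, e, f}  OUT={a, b, d, e, f}
  B5:  IN={a, b, d, e, f}  OUT={d, f}
  B6:  IN={d, f}  OUT={a, d}
  B7:  IN={a, d}  OUT={}

Merge at B5: OUT[B5] = IN[B6] = {d, f}
Applying B5's transfer function to that OUT value gives IN[B5] (row B5 above).

Answer: {a, b, d, e, f}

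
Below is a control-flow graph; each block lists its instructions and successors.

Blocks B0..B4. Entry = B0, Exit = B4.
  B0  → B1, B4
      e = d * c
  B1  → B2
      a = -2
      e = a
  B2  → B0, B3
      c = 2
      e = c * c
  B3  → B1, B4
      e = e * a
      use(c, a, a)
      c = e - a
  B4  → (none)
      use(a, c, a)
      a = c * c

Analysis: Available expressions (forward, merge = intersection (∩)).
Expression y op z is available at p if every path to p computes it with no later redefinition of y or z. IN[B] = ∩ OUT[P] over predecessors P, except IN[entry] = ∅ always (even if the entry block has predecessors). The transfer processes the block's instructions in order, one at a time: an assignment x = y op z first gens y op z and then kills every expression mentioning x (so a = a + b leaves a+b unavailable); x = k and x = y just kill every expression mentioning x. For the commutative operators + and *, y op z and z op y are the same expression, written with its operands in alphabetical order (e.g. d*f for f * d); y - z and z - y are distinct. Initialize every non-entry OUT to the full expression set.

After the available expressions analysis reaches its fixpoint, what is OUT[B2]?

Per-block solution:
  B0: | IN={} | OUT={c*d}
  B1: | IN={} | OUT={}
  B2: | IN={} | OUT={c*c}
  B3: | IN={c*c} | OUT={e-a}
  B4: | IN={} | OUT={c*c}

Merge at B2: IN[B2] = OUT[B1] = {}
Applying B2's transfer function to that IN value gives OUT[B2] (row B2 above).

Answer: {c*c}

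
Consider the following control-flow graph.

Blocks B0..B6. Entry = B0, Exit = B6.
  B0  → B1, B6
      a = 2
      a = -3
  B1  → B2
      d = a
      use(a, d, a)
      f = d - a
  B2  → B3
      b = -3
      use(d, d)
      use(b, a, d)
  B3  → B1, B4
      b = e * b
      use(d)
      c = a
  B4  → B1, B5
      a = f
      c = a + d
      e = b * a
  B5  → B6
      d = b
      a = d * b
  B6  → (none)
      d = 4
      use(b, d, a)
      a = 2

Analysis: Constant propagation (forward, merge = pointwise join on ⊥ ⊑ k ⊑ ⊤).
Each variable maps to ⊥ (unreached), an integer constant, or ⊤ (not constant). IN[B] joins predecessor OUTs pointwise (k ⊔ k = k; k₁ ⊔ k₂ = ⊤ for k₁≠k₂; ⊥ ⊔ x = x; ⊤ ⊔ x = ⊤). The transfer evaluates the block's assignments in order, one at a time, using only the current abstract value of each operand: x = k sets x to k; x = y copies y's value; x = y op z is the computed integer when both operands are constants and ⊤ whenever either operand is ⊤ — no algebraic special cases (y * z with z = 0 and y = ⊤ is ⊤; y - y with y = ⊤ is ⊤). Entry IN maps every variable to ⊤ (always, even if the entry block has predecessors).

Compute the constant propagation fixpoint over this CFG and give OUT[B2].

Answer: {a: ⊤, b: -3, c: ⊤, d: ⊤, e: ⊤, f: ⊤}

Working:
Per-block solution:
  B0:   IN=(all ⊤)   OUT={a:-3; rest ⊤}
  B1:   IN=(all ⊤)   OUT=(all ⊤)
  B2:   IN=(all ⊤)   OUT={b:-3; rest ⊤}
  B3:   IN={b:-3; rest ⊤}   OUT=(all ⊤)
  B4:   IN=(all ⊤)   OUT=(all ⊤)
  B5:   IN=(all ⊤)   OUT=(all ⊤)
  B6:   IN=(all ⊤)   OUT={a:2, d:4; rest ⊤}

Merge at B2: IN[B2] = OUT[B1] = {a: ⊤, b: ⊤, c: ⊤, d: ⊤, e: ⊤, f: ⊤}
Applying B2's transfer function to that IN value gives OUT[B2] (row B2 above).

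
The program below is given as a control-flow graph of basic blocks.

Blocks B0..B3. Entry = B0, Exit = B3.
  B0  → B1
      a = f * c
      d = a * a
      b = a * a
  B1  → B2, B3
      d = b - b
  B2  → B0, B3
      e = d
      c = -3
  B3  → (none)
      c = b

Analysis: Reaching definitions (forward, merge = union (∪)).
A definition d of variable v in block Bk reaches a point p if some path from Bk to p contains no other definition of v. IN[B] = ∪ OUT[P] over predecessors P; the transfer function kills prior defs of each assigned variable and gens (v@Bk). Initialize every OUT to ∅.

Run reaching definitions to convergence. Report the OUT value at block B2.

Converged values:
  B0:   IN={a@B0, b@B0, c@B2, d@B1, e@B2}   OUT={a@B0, b@B0, c@B2, d@B0, e@B2}
  B1:   IN={a@B0, b@B0, c@B2, d@B0, e@B2}   OUT={a@B0, b@B0, c@B2, d@B1, e@B2}
  B2:   IN={a@B0, b@B0, c@B2, d@B1, e@B2}   OUT={a@B0, b@B0, c@B2, d@B1, e@B2}
  B3:   IN={a@B0, b@B0, c@B2, d@B1, e@B2}   OUT={a@B0, b@B0, c@B3, d@B1, e@B2}

Merge at B2: IN[B2] = OUT[B1] = {a@B0, b@B0, c@B2, d@B1, e@B2}
Applying B2's transfer function to that IN value gives OUT[B2] (row B2 above).

Answer: {a@B0, b@B0, c@B2, d@B1, e@B2}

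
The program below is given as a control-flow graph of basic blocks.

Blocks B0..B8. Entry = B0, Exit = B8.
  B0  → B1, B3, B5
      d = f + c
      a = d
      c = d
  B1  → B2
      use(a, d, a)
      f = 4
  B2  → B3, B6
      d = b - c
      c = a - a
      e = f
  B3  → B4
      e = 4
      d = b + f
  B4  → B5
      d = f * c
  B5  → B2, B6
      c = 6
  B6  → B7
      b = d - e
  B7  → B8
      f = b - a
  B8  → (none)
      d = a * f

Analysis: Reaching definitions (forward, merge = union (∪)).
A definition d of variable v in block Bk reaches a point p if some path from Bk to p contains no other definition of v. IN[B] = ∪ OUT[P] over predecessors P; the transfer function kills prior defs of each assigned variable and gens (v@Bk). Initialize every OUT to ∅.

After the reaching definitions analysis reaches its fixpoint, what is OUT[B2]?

Answer: {a@B0, c@B2, d@B2, e@B2, f@B1}

Working:
Fixpoint table:
  B0: | IN={} | OUT={a@B0, c@B0, d@B0}
  B1: | IN={a@B0, c@B0, d@B0} | OUT={a@B0, c@B0, d@B0, f@B1}
  B2: | IN={a@B0, c@B0, c@B5, d@B0, d@B4, e@B3, f@B1} | OUT={a@B0, c@B2, d@B2, e@B2, f@B1}
  B3: | IN={a@B0, c@B0, c@B2, d@B0, d@B2, e@B2, f@B1} | OUT={a@B0, c@B0, c@B2, d@B3, e@B3, f@B1}
  B4: | IN={a@B0, c@B0, c@B2, d@B3, e@B3, f@B1} | OUT={a@B0, c@B0, c@B2, d@B4, e@B3, f@B1}
  B5: | IN={a@B0, c@B0, c@B2, d@B0, d@B4, e@B3, f@B1} | OUT={a@B0, c@B5, d@B0, d@B4, e@B3, f@B1}
  B6: | IN={a@B0, c@B2, c@B5, d@B0, d@B2, d@B4, e@B2, e@B3, f@B1} | OUT={a@B0, b@B6, c@B2, c@B5, d@B0, d@B2, d@B4, e@B2, e@B3, f@B1}
  B7: | IN={a@B0, b@B6, c@B2, c@B5, d@B0, d@B2, d@B4, e@B2, e@B3, f@B1} | OUT={a@B0, b@B6, c@B2, c@B5, d@B0, d@B2, d@B4, e@B2, e@B3, f@B7}
  B8: | IN={a@B0, b@B6, c@B2, c@B5, d@B0, d@B2, d@B4, e@B2, e@B3, f@B7} | OUT={a@B0, b@B6, c@B2, c@B5, d@B8, e@B2, e@B3, f@B7}

Merge at B2: IN[B2] = OUT[B1] ⊔ OUT[B5] = {a@B0, c@B0, c@B5, d@B0, d@B4, e@B3, f@B1}
Applying B2's transfer function to that IN value gives OUT[B2] (row B2 above).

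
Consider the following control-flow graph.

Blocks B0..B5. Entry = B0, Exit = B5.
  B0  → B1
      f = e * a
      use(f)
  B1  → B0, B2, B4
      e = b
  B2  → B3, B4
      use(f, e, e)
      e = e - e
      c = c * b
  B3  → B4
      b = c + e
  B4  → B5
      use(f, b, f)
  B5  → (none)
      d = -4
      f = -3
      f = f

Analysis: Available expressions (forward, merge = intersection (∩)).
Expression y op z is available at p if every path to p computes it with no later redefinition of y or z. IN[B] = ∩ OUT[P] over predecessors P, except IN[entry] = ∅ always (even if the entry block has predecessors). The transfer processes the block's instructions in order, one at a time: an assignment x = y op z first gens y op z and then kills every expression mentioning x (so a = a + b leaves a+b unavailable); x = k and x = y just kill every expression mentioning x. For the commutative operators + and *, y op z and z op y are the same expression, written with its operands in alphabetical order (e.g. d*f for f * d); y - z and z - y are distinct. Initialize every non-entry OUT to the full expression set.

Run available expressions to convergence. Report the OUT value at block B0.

Fixpoint table:
  B0:  IN={}  OUT={a*e}
  B1:  IN={a*e}  OUT={}
  B2:  IN={}  OUT={}
  B3:  IN={}  OUT={c+e}
  B4:  IN={}  OUT={}
  B5:  IN={}  OUT={}

Merge at B0 (entry node, so the boundary value {} is joined with the incoming edge(s)): IN[B0] = {} ∩ OUT[B1] = {}
Applying B0's transfer function to that IN value gives OUT[B0] (row B0 above).

Answer: {a*e}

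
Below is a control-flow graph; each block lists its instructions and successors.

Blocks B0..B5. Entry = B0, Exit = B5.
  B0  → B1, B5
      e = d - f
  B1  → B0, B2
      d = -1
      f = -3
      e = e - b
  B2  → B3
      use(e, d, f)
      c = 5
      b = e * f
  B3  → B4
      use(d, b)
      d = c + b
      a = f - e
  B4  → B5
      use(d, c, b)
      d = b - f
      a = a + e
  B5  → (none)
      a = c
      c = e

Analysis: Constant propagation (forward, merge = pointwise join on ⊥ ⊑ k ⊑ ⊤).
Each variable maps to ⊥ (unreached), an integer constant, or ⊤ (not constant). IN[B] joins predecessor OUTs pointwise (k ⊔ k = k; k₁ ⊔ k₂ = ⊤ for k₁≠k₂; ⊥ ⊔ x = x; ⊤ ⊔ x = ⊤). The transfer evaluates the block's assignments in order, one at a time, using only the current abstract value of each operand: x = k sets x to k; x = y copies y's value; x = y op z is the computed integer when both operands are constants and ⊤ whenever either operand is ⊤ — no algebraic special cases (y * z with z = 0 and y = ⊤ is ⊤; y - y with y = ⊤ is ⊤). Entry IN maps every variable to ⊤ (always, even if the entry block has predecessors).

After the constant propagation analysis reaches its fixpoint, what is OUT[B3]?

Answer: {a: ⊤, b: ⊤, c: 5, d: ⊤, e: ⊤, f: -3}

Working:
Converged values:
  B0:  IN=(all ⊤)  OUT=(all ⊤)
  B1:  IN=(all ⊤)  OUT={d:-1, f:-3; rest ⊤}
  B2:  IN={d:-1, f:-3; rest ⊤}  OUT={c:5, d:-1, f:-3; rest ⊤}
  B3:  IN={c:5, d:-1, f:-3; rest ⊤}  OUT={c:5, f:-3; rest ⊤}
  B4:  IN={c:5, f:-3; rest ⊤}  OUT={c:5, f:-3; rest ⊤}
  B5:  IN=(all ⊤)  OUT=(all ⊤)

Merge at B3: IN[B3] = OUT[B2] = {a: ⊤, b: ⊤, c: 5, d: -1, e: ⊤, f: -3}
Applying B3's transfer function to that IN value gives OUT[B3] (row B3 above).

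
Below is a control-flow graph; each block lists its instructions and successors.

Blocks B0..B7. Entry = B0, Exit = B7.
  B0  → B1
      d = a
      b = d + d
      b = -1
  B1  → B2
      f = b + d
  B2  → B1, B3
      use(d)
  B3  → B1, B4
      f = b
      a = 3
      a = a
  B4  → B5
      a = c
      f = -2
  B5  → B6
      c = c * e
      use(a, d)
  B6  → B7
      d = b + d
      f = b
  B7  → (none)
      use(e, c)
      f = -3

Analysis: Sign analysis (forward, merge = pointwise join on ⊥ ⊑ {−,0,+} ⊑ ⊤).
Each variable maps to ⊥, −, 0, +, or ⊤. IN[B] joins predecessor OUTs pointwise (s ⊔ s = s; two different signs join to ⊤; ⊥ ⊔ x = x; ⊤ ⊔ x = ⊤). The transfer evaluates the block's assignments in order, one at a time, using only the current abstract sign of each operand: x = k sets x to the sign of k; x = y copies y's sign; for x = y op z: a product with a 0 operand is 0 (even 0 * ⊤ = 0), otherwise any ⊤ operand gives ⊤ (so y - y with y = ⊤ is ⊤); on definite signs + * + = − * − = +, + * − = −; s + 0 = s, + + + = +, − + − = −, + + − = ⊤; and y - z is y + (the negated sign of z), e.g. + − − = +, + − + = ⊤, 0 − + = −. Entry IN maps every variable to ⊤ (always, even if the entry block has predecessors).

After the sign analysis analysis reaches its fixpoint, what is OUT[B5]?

Converged values:
  B0: | IN=(all ⊤) | OUT={b:-; rest ⊤}
  B1: | IN={b:-; rest ⊤} | OUT={b:-; rest ⊤}
  B2: | IN={b:-; rest ⊤} | OUT={b:-; rest ⊤}
  B3: | IN={b:-; rest ⊤} | OUT={a:+, b:-, f:-; rest ⊤}
  B4: | IN={a:+, b:-, f:-; rest ⊤} | OUT={b:-, f:-; rest ⊤}
  B5: | IN={b:-, f:-; rest ⊤} | OUT={b:-, f:-; rest ⊤}
  B6: | IN={b:-, f:-; rest ⊤} | OUT={b:-, f:-; rest ⊤}
  B7: | IN={b:-, f:-; rest ⊤} | OUT={b:-, f:-; rest ⊤}

Merge at B5: IN[B5] = OUT[B4] = {a: ⊤, b: -, c: ⊤, d: ⊤, e: ⊤, f: -}
Applying B5's transfer function to that IN value gives OUT[B5] (row B5 above).

Answer: {a: ⊤, b: -, c: ⊤, d: ⊤, e: ⊤, f: -}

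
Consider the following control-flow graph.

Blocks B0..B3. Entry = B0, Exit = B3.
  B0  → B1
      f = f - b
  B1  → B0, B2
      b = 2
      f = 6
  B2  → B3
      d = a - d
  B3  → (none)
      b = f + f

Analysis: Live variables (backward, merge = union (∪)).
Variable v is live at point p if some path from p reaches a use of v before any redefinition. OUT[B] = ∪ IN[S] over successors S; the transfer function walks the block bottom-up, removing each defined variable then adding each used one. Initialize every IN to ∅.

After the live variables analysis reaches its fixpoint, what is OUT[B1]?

Answer: {a, b, d, f}

Derivation:
Converged values:
  B0:  IN={a, b, d, f}  OUT={a, d}
  B1:  IN={a, d}  OUT={a, b, d, f}
  B2:  IN={a, d, f}  OUT={f}
  B3:  IN={f}  OUT={}

Merge at B1: OUT[B1] = IN[B0] ⊔ IN[B2] = {a, b, d, f}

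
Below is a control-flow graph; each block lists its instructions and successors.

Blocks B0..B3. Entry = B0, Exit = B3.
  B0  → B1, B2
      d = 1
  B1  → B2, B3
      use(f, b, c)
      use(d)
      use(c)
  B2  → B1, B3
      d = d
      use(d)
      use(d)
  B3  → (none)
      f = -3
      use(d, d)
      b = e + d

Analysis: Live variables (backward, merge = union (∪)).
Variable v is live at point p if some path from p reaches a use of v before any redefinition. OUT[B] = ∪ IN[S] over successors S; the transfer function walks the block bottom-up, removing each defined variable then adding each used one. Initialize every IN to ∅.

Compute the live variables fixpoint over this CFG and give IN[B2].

Per-block solution:
  B0:   IN={b, c, e, f}   OUT={b, c, d, e, f}
  B1:   IN={b, c, d, e, f}   OUT={b, c, d, e, f}
  B2:   IN={b, c, d, e, f}   OUT={b, c, d, e, f}
  B3:   IN={d, e}   OUT={}

Merge at B2: OUT[B2] = IN[B1] ⊔ IN[B3] = {b, c, d, e, f}
Applying B2's transfer function to that OUT value gives IN[B2] (row B2 above).

Answer: {b, c, d, e, f}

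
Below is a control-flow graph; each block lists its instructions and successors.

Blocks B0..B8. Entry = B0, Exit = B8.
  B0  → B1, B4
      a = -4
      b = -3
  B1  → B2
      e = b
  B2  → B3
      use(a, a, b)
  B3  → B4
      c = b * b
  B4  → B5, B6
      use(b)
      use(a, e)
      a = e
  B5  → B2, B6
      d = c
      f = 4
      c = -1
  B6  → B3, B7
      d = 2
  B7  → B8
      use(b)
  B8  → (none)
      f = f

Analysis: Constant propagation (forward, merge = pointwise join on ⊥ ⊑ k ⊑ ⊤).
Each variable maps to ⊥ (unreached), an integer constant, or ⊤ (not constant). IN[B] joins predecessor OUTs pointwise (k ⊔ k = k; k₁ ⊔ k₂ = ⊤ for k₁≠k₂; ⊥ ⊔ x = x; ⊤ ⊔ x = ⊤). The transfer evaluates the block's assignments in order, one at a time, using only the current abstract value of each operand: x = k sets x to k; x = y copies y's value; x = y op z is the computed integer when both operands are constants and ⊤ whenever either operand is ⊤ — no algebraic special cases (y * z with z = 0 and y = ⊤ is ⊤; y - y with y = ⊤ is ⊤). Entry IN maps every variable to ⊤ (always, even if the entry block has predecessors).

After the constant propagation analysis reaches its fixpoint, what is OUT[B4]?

Answer: {a: ⊤, b: -3, c: ⊤, d: ⊤, e: ⊤, f: ⊤}

Working:
Fixpoint table:
  B0:  IN=(all ⊤)  OUT={a:-4, b:-3; rest ⊤}
  B1:  IN={a:-4, b:-3; rest ⊤}  OUT={a:-4, b:-3, e:-3; rest ⊤}
  B2:  IN={b:-3; rest ⊤}  OUT={b:-3; rest ⊤}
  B3:  IN={b:-3; rest ⊤}  OUT={b:-3, c:9; rest ⊤}
  B4:  IN={b:-3; rest ⊤}  OUT={b:-3; rest ⊤}
  B5:  IN={b:-3; rest ⊤}  OUT={b:-3, c:-1, f:4; rest ⊤}
  B6:  IN={b:-3; rest ⊤}  OUT={b:-3, d:2; rest ⊤}
  B7:  IN={b:-3, d:2; rest ⊤}  OUT={b:-3, d:2; rest ⊤}
  B8:  IN={b:-3, d:2; rest ⊤}  OUT={b:-3, d:2; rest ⊤}

Merge at B4: IN[B4] = OUT[B0] ⊔ OUT[B3] = {a: ⊤, b: -3, c: ⊤, d: ⊤, e: ⊤, f: ⊤}
Applying B4's transfer function to that IN value gives OUT[B4] (row B4 above).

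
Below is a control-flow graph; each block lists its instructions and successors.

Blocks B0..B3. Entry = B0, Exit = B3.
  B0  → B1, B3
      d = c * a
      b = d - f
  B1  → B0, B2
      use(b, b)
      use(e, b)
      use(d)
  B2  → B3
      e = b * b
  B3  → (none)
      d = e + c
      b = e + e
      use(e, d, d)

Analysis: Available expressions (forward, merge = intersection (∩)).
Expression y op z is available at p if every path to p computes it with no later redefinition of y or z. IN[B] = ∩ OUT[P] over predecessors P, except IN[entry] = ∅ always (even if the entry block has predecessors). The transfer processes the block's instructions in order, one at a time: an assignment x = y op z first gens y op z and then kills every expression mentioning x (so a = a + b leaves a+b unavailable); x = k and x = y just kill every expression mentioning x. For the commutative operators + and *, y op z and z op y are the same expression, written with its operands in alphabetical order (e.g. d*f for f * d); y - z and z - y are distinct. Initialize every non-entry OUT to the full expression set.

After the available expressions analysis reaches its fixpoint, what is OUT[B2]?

Answer: {a*c, b*b, d-f}

Working:
Fixpoint table:
  B0: | IN={} | OUT={a*c, d-f}
  B1: | IN={a*c, d-f} | OUT={a*c, d-f}
  B2: | IN={a*c, d-f} | OUT={a*c, b*b, d-f}
  B3: | IN={a*c, d-f} | OUT={a*c, c+e, e+e}

Merge at B2: IN[B2] = OUT[B1] = {a*c, d-f}
Applying B2's transfer function to that IN value gives OUT[B2] (row B2 above).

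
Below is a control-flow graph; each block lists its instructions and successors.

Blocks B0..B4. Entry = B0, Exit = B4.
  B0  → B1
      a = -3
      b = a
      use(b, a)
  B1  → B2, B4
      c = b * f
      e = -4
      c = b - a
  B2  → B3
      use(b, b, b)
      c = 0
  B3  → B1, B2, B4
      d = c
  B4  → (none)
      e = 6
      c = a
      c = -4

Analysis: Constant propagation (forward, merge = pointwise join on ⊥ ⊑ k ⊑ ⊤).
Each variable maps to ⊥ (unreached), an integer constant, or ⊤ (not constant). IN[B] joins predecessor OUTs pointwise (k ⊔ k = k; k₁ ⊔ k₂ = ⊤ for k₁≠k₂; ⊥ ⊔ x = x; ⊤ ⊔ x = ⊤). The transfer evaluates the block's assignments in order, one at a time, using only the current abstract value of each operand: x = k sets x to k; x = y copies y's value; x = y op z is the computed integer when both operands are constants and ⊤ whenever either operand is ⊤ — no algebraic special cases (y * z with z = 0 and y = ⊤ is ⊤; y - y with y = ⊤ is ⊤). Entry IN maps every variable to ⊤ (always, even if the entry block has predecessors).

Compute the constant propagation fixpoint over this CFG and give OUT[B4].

Answer: {a: -3, b: -3, c: -4, d: ⊤, e: 6, f: ⊤}

Derivation:
Fixpoint table:
  B0: | IN=(all ⊤) | OUT={a:-3, b:-3; rest ⊤}
  B1: | IN={a:-3, b:-3; rest ⊤} | OUT={a:-3, b:-3, c:0, e:-4; rest ⊤}
  B2: | IN={a:-3, b:-3, c:0, e:-4; rest ⊤} | OUT={a:-3, b:-3, c:0, e:-4; rest ⊤}
  B3: | IN={a:-3, b:-3, c:0, e:-4; rest ⊤} | OUT={a:-3, b:-3, c:0, d:0, e:-4; rest ⊤}
  B4: | IN={a:-3, b:-3, c:0, e:-4; rest ⊤} | OUT={a:-3, b:-3, c:-4, e:6; rest ⊤}

Merge at B4: IN[B4] = OUT[B1] ⊔ OUT[B3] = {a: -3, b: -3, c: 0, d: ⊤, e: -4, f: ⊤}
Applying B4's transfer function to that IN value gives OUT[B4] (row B4 above).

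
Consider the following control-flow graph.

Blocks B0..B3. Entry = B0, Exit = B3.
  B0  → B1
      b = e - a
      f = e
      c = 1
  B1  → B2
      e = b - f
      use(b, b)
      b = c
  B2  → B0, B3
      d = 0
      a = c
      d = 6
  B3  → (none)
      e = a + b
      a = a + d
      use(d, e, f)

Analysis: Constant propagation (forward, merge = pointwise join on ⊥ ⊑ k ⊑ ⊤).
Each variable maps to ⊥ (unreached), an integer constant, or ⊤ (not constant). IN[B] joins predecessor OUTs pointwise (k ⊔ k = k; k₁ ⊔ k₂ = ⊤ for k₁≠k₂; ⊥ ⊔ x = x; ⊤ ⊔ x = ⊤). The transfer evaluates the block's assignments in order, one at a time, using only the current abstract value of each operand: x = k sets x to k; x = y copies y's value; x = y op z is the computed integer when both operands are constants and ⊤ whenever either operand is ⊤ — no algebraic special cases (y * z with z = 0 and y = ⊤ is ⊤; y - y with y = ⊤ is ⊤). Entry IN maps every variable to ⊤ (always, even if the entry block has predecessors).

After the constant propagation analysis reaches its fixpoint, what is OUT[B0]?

Per-block solution:
  B0: | IN=(all ⊤) | OUT={c:1; rest ⊤}
  B1: | IN={c:1; rest ⊤} | OUT={b:1, c:1; rest ⊤}
  B2: | IN={b:1, c:1; rest ⊤} | OUT={a:1, b:1, c:1, d:6; rest ⊤}
  B3: | IN={a:1, b:1, c:1, d:6; rest ⊤} | OUT={a:7, b:1, c:1, d:6, e:2; rest ⊤}

Merge at B0 (entry node, so the boundary value (all ⊤) is joined with the incoming edge(s)): IN[B0] = (all ⊤) ⊔ OUT[B2] = {a: ⊤, b: ⊤, c: ⊤, d: ⊤, e: ⊤, f: ⊤}
Applying B0's transfer function to that IN value gives OUT[B0] (row B0 above).

Answer: {a: ⊤, b: ⊤, c: 1, d: ⊤, e: ⊤, f: ⊤}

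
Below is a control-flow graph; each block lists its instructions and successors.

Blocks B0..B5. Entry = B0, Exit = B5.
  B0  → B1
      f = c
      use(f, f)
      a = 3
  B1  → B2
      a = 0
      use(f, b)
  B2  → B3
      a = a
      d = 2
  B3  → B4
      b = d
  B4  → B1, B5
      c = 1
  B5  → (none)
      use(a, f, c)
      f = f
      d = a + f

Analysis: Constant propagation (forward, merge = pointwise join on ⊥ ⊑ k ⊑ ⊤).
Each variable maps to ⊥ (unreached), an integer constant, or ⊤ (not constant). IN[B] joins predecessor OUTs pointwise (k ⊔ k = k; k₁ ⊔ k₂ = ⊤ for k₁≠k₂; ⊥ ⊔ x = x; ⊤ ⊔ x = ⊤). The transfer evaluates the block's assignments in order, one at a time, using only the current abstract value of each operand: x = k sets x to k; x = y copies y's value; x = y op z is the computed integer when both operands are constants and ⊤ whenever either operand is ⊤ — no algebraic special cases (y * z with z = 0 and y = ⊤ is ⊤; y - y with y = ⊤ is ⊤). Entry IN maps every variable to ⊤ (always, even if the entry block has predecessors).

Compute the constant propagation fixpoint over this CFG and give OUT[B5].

Converged values:
  B0: | IN=(all ⊤) | OUT={a:3; rest ⊤}
  B1: | IN=(all ⊤) | OUT={a:0; rest ⊤}
  B2: | IN={a:0; rest ⊤} | OUT={a:0, d:2; rest ⊤}
  B3: | IN={a:0, d:2; rest ⊤} | OUT={a:0, b:2, d:2; rest ⊤}
  B4: | IN={a:0, b:2, d:2; rest ⊤} | OUT={a:0, b:2, c:1, d:2; rest ⊤}
  B5: | IN={a:0, b:2, c:1, d:2; rest ⊤} | OUT={a:0, b:2, c:1; rest ⊤}

Merge at B5: IN[B5] = OUT[B4] = {a: 0, b: 2, c: 1, d: 2, e: ⊤, f: ⊤}
Applying B5's transfer function to that IN value gives OUT[B5] (row B5 above).

Answer: {a: 0, b: 2, c: 1, d: ⊤, e: ⊤, f: ⊤}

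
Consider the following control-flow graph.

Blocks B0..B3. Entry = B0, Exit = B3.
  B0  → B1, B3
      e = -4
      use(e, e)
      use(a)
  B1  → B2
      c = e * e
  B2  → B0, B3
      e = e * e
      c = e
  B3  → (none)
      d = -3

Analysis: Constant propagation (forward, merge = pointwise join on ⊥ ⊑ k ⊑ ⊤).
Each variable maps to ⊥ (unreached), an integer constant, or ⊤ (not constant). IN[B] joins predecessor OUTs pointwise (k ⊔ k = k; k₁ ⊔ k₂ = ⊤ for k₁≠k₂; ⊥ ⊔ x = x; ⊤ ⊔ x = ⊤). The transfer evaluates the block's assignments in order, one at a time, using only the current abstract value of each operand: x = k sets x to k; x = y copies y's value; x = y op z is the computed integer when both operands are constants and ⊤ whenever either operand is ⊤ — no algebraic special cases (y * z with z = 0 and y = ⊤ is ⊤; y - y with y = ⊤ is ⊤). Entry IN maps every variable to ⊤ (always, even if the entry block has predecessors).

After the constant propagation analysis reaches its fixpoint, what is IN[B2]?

Answer: {a: ⊤, b: ⊤, c: 16, d: ⊤, e: -4, f: ⊤}

Trace:
Fixpoint table:
  B0:  IN=(all ⊤)  OUT={e:-4; rest ⊤}
  B1:  IN={e:-4; rest ⊤}  OUT={c:16, e:-4; rest ⊤}
  B2:  IN={c:16, e:-4; rest ⊤}  OUT={c:16, e:16; rest ⊤}
  B3:  IN=(all ⊤)  OUT={d:-3; rest ⊤}

Merge at B2: IN[B2] = OUT[B1] = {a: ⊤, b: ⊤, c: 16, d: ⊤, e: -4, f: ⊤}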